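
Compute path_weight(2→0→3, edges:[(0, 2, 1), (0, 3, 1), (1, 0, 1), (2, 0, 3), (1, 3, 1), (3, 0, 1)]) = w(2→0)=3 + w(0→3)=1
= 4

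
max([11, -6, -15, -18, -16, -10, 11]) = 11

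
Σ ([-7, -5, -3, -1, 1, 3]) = -12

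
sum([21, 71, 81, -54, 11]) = 21 + 71 + 81 + (-54) + 11
= 130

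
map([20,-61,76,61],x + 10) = 20+10=30, -61+10=-51, 76+10=86, 61+10=71
= [30, -51, 86, 71]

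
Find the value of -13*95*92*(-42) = 4772040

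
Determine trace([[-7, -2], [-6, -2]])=-9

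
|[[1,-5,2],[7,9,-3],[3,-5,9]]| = 302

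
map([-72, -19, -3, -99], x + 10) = -72+10=-62, -19+10=-9, -3+10=7, -99+10=-89
= [-62, -9, 7, -89]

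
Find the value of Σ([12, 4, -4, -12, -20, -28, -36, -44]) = 12 + 4 + (-4) + (-12) + (-20) + (-28) + (-36) + (-44)
= -128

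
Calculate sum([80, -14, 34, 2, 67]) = 169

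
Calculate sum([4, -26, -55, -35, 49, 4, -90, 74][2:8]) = slice → [-55, -35, 49, 4, -90, 74]
(-55) + (-35) + 49 + 4 + (-90) + 74
= -53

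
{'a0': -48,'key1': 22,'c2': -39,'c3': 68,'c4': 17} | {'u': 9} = {'a0': -48, 'key1': 22, 'c2': -39, 'c3': 68, 'c4': 17, 'u': 9}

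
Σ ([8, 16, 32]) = 8 + 16 + 32
= 56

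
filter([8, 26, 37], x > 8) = keep x where x > 8: 8✗, 26✓, 37✓
= [26, 37]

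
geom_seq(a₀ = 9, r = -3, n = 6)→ a_0 = 9*(-3)^0 = 9
a_1 = 9*(-3)^1 = -27
a_2 = 9*(-3)^2 = 81
...
= [9, -27, 81, -243, 729, -2187]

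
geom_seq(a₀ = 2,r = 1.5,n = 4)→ [2.0, 3.0, 4.5, 6.75]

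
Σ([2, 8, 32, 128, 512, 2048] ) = 2 + 8 + 32 + 128 + 512 + 2048
= 2730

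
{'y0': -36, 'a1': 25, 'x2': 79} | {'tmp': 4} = {'y0': -36, 'a1': 25, 'x2': 79, 'tmp': 4}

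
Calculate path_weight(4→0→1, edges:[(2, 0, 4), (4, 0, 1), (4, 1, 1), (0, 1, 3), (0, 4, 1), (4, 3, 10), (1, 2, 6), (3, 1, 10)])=w(4→0)=1 + w(0→1)=3
= 4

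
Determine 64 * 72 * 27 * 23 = 2861568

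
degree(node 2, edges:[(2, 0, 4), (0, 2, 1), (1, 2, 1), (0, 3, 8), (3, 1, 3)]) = incident: (2,0), (0,2), (1,2)
= 3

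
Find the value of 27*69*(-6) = -11178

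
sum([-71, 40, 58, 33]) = 60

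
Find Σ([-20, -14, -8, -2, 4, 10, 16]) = -14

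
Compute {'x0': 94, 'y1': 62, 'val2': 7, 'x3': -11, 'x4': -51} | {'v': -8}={'x0': 94, 'y1': 62, 'val2': 7, 'x3': -11, 'x4': -51, 'v': -8}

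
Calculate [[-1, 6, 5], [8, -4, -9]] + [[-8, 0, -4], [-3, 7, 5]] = [[-9, 6, 1], [5, 3, -4]]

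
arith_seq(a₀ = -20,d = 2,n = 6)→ [-20, -18, -16, -14, -12, -10]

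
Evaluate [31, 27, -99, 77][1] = 27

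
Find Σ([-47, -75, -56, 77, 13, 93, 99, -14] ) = 90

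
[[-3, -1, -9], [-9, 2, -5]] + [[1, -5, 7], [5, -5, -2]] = [[-2, -6, -2], [-4, -3, -7]]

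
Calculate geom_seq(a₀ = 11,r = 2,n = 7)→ [11, 22, 44, 88, 176, 352, 704]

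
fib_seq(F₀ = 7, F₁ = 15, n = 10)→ [7, 15, 22, 37, 59, 96, 155, 251, 406, 657]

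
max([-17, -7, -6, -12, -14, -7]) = -6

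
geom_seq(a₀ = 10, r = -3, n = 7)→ a_0 = 10*(-3)^0 = 10
a_1 = 10*(-3)^1 = -30
a_2 = 10*(-3)^2 = 90
...
= [10, -30, 90, -270, 810, -2430, 7290]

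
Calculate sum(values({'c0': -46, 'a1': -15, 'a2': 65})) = (-46) + (-15) + 65
= 4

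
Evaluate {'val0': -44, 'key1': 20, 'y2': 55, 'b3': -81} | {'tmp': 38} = {'val0': -44, 'key1': 20, 'y2': 55, 'b3': -81, 'tmp': 38}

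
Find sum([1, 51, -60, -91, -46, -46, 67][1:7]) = -125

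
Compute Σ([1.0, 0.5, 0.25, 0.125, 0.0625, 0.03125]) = 1.96875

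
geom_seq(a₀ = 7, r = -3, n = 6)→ a_0 = 7*(-3)^0 = 7
a_1 = 7*(-3)^1 = -21
a_2 = 7*(-3)^2 = 63
...
= [7, -21, 63, -189, 567, -1701]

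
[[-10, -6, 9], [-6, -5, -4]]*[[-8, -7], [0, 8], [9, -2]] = [[161, 4], [12, 10]]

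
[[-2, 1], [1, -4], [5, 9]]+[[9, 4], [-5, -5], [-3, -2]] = [[7, 5], [-4, -9], [2, 7]]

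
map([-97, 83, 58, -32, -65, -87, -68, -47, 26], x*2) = [-194, 166, 116, -64, -130, -174, -136, -94, 52]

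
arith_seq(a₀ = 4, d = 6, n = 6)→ [4, 10, 16, 22, 28, 34]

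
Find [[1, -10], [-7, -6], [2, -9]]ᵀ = [[1, -7, 2], [-10, -6, -9]]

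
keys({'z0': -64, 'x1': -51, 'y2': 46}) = ['z0', 'x1', 'y2']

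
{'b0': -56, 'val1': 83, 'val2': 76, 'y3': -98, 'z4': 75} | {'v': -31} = {'b0': -56, 'val1': 83, 'val2': 76, 'y3': -98, 'z4': 75, 'v': -31}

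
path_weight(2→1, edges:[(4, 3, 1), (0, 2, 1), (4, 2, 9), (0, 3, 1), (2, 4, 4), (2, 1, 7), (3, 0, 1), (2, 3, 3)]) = 7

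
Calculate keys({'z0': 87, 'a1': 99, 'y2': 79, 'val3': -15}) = ['z0', 'a1', 'y2', 'val3']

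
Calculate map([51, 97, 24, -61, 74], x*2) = [102, 194, 48, -122, 148]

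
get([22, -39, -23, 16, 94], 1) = -39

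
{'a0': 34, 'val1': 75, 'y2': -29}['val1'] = 75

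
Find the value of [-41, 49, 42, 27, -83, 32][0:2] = [-41, 49]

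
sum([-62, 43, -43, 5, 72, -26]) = (-62) + 43 + (-43) + 5 + 72 + (-26)
= -11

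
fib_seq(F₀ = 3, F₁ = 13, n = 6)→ [3, 13, 16, 29, 45, 74]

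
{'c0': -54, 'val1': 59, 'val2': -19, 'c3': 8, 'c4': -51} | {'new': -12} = {'c0': -54, 'val1': 59, 'val2': -19, 'c3': 8, 'c4': -51, 'new': -12}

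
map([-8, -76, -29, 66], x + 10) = -8+10=2, -76+10=-66, -29+10=-19, 66+10=76
= [2, -66, -19, 76]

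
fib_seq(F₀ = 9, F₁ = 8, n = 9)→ [9, 8, 17, 25, 42, 67, 109, 176, 285]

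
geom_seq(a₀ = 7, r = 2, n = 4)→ [7, 14, 28, 56]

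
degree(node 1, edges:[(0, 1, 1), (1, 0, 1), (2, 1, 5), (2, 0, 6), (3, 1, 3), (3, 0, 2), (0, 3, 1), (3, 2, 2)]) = 4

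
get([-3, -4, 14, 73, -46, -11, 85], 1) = -4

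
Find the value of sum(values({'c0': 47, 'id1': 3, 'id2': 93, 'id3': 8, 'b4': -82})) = 69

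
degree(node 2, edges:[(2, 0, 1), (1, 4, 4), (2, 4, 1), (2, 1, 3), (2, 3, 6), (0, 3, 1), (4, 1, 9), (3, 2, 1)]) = incident: (2,0), (2,4), (2,1), (2,3), (3,2)
= 5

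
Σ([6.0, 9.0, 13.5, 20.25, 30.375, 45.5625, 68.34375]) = 193.03125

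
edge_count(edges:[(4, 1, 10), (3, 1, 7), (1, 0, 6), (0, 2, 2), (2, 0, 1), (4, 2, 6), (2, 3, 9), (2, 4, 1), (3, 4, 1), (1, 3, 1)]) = 10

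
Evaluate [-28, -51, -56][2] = -56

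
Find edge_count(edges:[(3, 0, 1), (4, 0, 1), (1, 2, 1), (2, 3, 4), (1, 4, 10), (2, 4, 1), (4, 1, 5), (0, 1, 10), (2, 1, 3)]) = 9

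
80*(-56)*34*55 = -8377600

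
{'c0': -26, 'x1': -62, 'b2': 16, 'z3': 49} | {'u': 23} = {'c0': -26, 'x1': -62, 'b2': 16, 'z3': 49, 'u': 23}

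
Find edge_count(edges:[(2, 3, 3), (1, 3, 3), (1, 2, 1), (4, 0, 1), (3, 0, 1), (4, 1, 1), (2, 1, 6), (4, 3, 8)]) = 8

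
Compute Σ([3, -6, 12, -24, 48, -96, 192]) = 129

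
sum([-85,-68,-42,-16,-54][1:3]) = -110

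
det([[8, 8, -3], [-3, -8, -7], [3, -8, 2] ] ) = -840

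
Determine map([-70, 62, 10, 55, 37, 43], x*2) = -70*2=-140, 62*2=124, 10*2=20, 55*2=110, 37*2=74, 43*2=86
= [-140, 124, 20, 110, 74, 86]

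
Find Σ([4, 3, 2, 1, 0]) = 4 + 3 + 2 + 1 + 0
= 10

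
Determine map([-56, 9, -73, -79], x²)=(-56)²=3136, (9)²=81, (-73)²=5329, (-79)²=6241
= [3136, 81, 5329, 6241]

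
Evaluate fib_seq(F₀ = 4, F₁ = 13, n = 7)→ F_2 = F_1 + F_0 = 17
F_3 = F_2 + F_1 = 30
F_4 = F_3 + F_2 = 47
...
= [4, 13, 17, 30, 47, 77, 124]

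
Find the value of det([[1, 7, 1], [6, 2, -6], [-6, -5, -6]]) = 444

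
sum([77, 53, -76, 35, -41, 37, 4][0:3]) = slice → [77, 53, -76]
77 + 53 + (-76)
= 54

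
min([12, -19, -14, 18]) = -19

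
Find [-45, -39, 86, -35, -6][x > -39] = keep x where x > -39: -45✗, -39✗, 86✓, -35✓, -6✓
= [86, -35, -6]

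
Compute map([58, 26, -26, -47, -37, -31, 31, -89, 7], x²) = [3364, 676, 676, 2209, 1369, 961, 961, 7921, 49]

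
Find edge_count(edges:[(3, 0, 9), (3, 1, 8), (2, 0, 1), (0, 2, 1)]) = 4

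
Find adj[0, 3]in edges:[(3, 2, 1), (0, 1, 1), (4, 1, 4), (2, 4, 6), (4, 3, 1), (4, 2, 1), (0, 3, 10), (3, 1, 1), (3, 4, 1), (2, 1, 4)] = 10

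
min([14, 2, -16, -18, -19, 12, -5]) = -19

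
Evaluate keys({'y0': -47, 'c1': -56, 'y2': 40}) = ['y0', 'c1', 'y2']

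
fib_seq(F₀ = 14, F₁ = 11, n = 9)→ F_2 = F_1 + F_0 = 25
F_3 = F_2 + F_1 = 36
F_4 = F_3 + F_2 = 61
...
= [14, 11, 25, 36, 61, 97, 158, 255, 413]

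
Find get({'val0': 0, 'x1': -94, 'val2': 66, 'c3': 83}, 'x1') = -94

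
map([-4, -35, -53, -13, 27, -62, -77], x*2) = -4*2=-8, -35*2=-70, -53*2=-106, -13*2=-26, 27*2=54, -62*2=-124, -77*2=-154
= [-8, -70, -106, -26, 54, -124, -154]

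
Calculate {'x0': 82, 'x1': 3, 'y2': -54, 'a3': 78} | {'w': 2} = {'x0': 82, 'x1': 3, 'y2': -54, 'a3': 78, 'w': 2}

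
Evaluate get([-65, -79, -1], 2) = -1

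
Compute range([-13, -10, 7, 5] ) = 20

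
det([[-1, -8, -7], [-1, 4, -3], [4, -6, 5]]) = 124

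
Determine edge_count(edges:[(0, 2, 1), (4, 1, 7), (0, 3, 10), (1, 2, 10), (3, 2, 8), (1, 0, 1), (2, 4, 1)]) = 7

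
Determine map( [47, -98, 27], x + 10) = [57, -88, 37]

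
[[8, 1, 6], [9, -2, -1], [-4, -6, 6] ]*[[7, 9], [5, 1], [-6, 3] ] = C[0][0] = (8)*(7) + (1)*(5) + (6)*(-6) = 25
C[0][1] = (8)*(9) + (1)*(1) + (6)*(3) = 91
C[1][0] = (9)*(7) + (-2)*(5) + (-1)*(-6) = 59
C[1][1] = (9)*(9) + (-2)*(1) + (-1)*(3) = 76
C[2][0] = (-4)*(7) + (-6)*(5) + (6)*(-6) = -94
C[2][1] = (-4)*(9) + (-6)*(1) + (6)*(3) = -24
= [[25, 91], [59, 76], [-94, -24]]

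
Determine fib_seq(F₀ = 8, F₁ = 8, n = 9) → F_2 = F_1 + F_0 = 16
F_3 = F_2 + F_1 = 24
F_4 = F_3 + F_2 = 40
...
= [8, 8, 16, 24, 40, 64, 104, 168, 272]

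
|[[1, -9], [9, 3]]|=84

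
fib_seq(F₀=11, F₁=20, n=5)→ F_2 = F_1 + F_0 = 31
F_3 = F_2 + F_1 = 51
F_4 = F_3 + F_2 = 82
= [11, 20, 31, 51, 82]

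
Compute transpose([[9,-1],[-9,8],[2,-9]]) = [[9, -9, 2], [-1, 8, -9]]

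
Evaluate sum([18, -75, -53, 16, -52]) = -146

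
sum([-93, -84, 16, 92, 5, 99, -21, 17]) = (-93) + (-84) + 16 + 92 + 5 + 99 + (-21) + 17
= 31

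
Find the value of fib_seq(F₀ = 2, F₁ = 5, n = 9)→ F_2 = F_1 + F_0 = 7
F_3 = F_2 + F_1 = 12
F_4 = F_3 + F_2 = 19
...
= [2, 5, 7, 12, 19, 31, 50, 81, 131]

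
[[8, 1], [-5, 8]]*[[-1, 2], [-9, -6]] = C[0][0] = (8)*(-1) + (1)*(-9) = -17
C[0][1] = (8)*(2) + (1)*(-6) = 10
C[1][0] = (-5)*(-1) + (8)*(-9) = -67
C[1][1] = (-5)*(2) + (8)*(-6) = -58
= [[-17, 10], [-67, -58]]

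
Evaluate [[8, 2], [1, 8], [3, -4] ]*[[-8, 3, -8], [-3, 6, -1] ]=C[0][0] = (8)*(-8) + (2)*(-3) = -70
C[0][1] = (8)*(3) + (2)*(6) = 36
C[0][2] = (8)*(-8) + (2)*(-1) = -66
C[1][0] = (1)*(-8) + (8)*(-3) = -32
C[1][1] = (1)*(3) + (8)*(6) = 51
C[1][2] = (1)*(-8) + (8)*(-1) = -16
... (3 more cells)
= [[-70, 36, -66], [-32, 51, -16], [-12, -15, -20]]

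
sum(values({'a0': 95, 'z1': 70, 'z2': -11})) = 95 + 70 + (-11)
= 154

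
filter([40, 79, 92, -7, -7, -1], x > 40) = keep x where x > 40: 40✗, 79✓, 92✓, -7✗, -7✗, -1✗
= [79, 92]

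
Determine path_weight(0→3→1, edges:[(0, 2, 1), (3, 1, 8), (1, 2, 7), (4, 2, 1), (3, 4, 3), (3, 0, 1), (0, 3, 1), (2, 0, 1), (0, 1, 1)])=9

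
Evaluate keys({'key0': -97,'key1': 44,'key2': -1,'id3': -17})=['key0', 'key1', 'key2', 'id3']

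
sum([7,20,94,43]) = 7 + 20 + 94 + 43
= 164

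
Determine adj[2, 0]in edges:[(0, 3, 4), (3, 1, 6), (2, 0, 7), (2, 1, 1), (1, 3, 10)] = 7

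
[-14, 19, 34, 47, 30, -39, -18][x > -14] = [19, 34, 47, 30]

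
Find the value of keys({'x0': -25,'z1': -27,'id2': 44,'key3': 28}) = ['x0', 'z1', 'id2', 'key3']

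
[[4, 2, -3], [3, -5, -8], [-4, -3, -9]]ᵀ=[[4, 3, -4], [2, -5, -3], [-3, -8, -9]]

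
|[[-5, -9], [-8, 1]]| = (-5)*(1) - (-9)*(-8)
= -77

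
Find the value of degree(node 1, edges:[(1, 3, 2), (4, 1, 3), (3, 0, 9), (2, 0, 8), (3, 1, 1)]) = 3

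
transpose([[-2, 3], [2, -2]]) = [[-2, 2], [3, -2]]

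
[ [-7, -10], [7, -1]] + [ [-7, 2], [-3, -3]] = [[-14, -8], [4, -4]]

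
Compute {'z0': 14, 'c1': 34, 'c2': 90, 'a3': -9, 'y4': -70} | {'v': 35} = {'z0': 14, 'c1': 34, 'c2': 90, 'a3': -9, 'y4': -70, 'v': 35}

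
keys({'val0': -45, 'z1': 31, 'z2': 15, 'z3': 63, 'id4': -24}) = ['val0', 'z1', 'z2', 'z3', 'id4']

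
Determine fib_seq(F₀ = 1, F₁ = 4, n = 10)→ F_2 = F_1 + F_0 = 5
F_3 = F_2 + F_1 = 9
F_4 = F_3 + F_2 = 14
...
= [1, 4, 5, 9, 14, 23, 37, 60, 97, 157]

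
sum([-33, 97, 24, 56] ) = (-33) + 97 + 24 + 56
= 144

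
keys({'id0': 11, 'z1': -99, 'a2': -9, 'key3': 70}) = ['id0', 'z1', 'a2', 'key3']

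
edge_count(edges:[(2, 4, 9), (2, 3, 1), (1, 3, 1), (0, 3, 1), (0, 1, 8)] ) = 5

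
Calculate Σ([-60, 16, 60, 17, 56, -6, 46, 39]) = 168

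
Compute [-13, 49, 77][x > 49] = [77]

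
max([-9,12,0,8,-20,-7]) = 12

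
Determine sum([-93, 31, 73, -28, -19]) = -36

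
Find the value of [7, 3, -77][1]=3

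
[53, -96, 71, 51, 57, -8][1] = -96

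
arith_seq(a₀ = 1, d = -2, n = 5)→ a_0 = 1 + 0*-2 = 1
a_1 = 1 + 1*-2 = -1
a_2 = 1 + 2*-2 = -3
...
= [1, -1, -3, -5, -7]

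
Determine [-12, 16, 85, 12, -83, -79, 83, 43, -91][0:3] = [-12, 16, 85]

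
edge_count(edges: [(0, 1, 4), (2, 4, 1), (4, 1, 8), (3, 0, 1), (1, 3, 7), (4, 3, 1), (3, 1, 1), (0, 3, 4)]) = 8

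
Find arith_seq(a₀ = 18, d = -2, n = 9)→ a_0 = 18 + 0*-2 = 18
a_1 = 18 + 1*-2 = 16
a_2 = 18 + 2*-2 = 14
...
= [18, 16, 14, 12, 10, 8, 6, 4, 2]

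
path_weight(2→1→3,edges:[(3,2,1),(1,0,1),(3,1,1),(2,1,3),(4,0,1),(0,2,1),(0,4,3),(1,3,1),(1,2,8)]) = w(2→1)=3 + w(1→3)=1
= 4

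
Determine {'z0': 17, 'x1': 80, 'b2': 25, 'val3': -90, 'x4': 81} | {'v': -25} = {'z0': 17, 'x1': 80, 'b2': 25, 'val3': -90, 'x4': 81, 'v': -25}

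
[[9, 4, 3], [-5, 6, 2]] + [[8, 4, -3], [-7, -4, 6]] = [[17, 8, 0], [-12, 2, 8]]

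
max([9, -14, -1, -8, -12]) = 9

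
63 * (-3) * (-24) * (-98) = -444528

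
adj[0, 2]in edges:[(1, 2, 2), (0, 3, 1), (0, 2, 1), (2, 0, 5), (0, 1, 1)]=1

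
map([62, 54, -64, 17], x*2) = [124, 108, -128, 34]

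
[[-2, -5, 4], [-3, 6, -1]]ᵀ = [[-2, -3], [-5, 6], [4, -1]]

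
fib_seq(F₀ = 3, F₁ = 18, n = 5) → [3, 18, 21, 39, 60]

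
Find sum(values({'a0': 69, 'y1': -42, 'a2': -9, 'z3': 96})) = 69 + (-42) + (-9) + 96
= 114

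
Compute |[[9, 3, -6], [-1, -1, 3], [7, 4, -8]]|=(1)*(9)*det([[-1, 3], [4, -8]]) + (-1)*(3)*det([[-1, 3], [7, -8]]) + (1)*(-6)*det([[-1, -1], [7, 4]])
= -36 + 39 + -18
= -15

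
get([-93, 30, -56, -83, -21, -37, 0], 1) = 30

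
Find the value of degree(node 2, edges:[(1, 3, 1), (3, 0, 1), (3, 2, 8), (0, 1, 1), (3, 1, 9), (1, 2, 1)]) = incident: (3,2), (1,2)
= 2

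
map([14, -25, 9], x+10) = 14+10=24, -25+10=-15, 9+10=19
= [24, -15, 19]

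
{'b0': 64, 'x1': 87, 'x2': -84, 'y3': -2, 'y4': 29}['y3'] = -2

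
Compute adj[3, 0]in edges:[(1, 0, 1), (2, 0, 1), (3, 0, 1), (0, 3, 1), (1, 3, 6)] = 1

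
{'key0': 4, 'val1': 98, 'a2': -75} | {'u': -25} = {'key0': 4, 'val1': 98, 'a2': -75, 'u': -25}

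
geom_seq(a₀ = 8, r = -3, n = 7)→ [8, -24, 72, -216, 648, -1944, 5832]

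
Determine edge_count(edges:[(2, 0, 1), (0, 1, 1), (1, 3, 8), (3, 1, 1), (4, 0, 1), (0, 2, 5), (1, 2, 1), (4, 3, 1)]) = 8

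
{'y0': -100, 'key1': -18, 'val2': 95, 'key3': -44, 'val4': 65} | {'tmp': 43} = {'y0': -100, 'key1': -18, 'val2': 95, 'key3': -44, 'val4': 65, 'tmp': 43}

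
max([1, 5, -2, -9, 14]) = 14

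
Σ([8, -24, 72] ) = 56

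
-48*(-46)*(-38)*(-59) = 4950336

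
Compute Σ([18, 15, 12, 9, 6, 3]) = 18 + 15 + 12 + 9 + 6 + 3
= 63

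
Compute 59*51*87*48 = 12565584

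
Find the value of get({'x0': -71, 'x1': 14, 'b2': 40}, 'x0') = -71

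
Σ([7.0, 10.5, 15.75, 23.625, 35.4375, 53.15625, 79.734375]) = 7.0 + 10.5 + 15.75 + 23.625 + 35.4375 + 53.15625 + 79.734375
= 225.203125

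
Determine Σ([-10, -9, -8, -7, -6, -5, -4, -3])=-52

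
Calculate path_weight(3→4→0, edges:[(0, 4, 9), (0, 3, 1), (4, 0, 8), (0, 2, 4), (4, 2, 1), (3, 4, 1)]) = 9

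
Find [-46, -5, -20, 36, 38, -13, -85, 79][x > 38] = [79]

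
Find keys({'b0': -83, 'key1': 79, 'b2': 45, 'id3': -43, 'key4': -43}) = ['b0', 'key1', 'b2', 'id3', 'key4']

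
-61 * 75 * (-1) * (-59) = -269925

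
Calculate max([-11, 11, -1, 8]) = 11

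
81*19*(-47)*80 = -5786640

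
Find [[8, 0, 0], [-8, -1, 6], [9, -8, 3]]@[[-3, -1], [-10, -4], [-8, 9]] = [[-24, -8], [-14, 66], [29, 50]]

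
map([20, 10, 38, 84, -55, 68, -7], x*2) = [40, 20, 76, 168, -110, 136, -14]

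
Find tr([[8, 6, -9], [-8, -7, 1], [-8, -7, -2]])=diagonal: 8 + (-7) + (-2)
= -1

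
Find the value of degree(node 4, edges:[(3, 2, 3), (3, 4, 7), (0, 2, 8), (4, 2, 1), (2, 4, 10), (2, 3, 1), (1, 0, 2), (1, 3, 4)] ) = 3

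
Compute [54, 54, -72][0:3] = [54, 54, -72]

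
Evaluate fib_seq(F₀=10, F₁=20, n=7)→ [10, 20, 30, 50, 80, 130, 210]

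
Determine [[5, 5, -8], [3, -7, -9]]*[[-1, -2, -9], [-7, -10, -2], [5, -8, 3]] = [[-80, 4, -79], [1, 136, -40]]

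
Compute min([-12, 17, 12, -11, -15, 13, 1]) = -15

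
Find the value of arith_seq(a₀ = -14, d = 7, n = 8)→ a_0 = -14 + 0*7 = -14
a_1 = -14 + 1*7 = -7
a_2 = -14 + 2*7 = 0
...
= [-14, -7, 0, 7, 14, 21, 28, 35]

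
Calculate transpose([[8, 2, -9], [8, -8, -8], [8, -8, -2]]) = [[8, 8, 8], [2, -8, -8], [-9, -8, -2]]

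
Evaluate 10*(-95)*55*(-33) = 1724250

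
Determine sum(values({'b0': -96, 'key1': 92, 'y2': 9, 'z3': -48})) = -43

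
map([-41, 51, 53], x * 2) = -41*2=-82, 51*2=102, 53*2=106
= [-82, 102, 106]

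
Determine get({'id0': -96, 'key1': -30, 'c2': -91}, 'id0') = -96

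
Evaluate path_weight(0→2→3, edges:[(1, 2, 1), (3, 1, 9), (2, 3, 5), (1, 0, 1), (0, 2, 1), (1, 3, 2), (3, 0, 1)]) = w(0→2)=1 + w(2→3)=5
= 6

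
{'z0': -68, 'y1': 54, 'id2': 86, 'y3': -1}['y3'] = -1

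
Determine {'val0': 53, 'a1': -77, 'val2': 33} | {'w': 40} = {'val0': 53, 'a1': -77, 'val2': 33, 'w': 40}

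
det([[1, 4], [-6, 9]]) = 33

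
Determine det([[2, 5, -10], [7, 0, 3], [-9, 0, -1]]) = -100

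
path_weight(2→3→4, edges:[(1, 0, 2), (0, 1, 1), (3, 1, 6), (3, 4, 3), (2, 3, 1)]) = w(2→3)=1 + w(3→4)=3
= 4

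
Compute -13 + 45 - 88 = -56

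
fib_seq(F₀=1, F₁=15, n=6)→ [1, 15, 16, 31, 47, 78]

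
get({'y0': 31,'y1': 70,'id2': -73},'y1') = 70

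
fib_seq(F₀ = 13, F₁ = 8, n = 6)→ F_2 = F_1 + F_0 = 21
F_3 = F_2 + F_1 = 29
F_4 = F_3 + F_2 = 50
...
= [13, 8, 21, 29, 50, 79]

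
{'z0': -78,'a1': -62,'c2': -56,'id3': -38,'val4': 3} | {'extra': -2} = {'z0': -78, 'a1': -62, 'c2': -56, 'id3': -38, 'val4': 3, 'extra': -2}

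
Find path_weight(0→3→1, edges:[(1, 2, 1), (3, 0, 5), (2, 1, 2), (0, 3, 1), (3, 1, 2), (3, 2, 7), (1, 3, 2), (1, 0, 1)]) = 3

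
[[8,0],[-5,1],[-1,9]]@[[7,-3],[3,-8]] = [[56, -24], [-32, 7], [20, -69]]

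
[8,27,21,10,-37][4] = -37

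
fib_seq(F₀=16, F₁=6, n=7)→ [16, 6, 22, 28, 50, 78, 128]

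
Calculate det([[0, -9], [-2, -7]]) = (0)*(-7) - (-9)*(-2)
= -18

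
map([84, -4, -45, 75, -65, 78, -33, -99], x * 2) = [168, -8, -90, 150, -130, 156, -66, -198]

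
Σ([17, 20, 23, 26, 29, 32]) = 17 + 20 + 23 + 26 + 29 + 32
= 147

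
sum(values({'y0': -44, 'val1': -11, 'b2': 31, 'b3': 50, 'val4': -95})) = (-44) + (-11) + 31 + 50 + (-95)
= -69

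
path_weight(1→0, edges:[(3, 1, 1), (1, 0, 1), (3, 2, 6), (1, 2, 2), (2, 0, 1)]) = w(1→0)=1
= 1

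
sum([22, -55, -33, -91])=22 + (-55) + (-33) + (-91)
= -157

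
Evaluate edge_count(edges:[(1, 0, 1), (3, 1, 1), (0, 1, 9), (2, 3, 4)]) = 4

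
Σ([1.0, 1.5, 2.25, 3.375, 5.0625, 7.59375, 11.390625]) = 1.0 + 1.5 + 2.25 + 3.375 + 5.0625 + 7.59375 + 11.390625
= 32.171875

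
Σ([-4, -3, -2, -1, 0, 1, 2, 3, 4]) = (-4) + (-3) + (-2) + (-1) + 0 + 1 + 2 + 3 + 4
= 0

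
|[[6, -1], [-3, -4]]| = -27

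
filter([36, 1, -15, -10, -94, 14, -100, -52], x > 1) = [36, 14]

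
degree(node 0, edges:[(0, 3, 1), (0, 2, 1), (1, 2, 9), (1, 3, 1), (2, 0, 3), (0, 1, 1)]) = incident: (0,3), (0,2), (2,0), (0,1)
= 4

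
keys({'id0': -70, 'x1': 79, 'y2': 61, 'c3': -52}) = ['id0', 'x1', 'y2', 'c3']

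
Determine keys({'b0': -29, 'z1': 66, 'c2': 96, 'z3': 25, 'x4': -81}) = ['b0', 'z1', 'c2', 'z3', 'x4']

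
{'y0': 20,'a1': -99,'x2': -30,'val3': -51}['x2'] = -30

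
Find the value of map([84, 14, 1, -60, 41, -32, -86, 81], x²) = (84)²=7056, (14)²=196, (1)²=1, (-60)²=3600, (41)²=1681, (-32)²=1024, (-86)²=7396, (81)²=6561
= [7056, 196, 1, 3600, 1681, 1024, 7396, 6561]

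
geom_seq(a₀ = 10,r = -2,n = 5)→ [10, -20, 40, -80, 160]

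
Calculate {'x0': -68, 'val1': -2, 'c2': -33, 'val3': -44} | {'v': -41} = {'x0': -68, 'val1': -2, 'c2': -33, 'val3': -44, 'v': -41}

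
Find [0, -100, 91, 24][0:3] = [0, -100, 91]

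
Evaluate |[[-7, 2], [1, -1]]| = 5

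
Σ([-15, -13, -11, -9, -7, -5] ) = (-15) + (-13) + (-11) + (-9) + (-7) + (-5)
= -60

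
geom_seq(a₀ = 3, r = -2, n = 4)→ a_0 = 3*(-2)^0 = 3
a_1 = 3*(-2)^1 = -6
a_2 = 3*(-2)^2 = 12
...
= [3, -6, 12, -24]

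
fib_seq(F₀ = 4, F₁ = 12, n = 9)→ F_2 = F_1 + F_0 = 16
F_3 = F_2 + F_1 = 28
F_4 = F_3 + F_2 = 44
...
= [4, 12, 16, 28, 44, 72, 116, 188, 304]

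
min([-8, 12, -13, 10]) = -13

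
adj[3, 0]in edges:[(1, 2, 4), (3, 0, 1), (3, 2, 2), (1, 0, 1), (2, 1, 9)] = 1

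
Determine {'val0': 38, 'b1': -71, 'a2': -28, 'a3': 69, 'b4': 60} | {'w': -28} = {'val0': 38, 'b1': -71, 'a2': -28, 'a3': 69, 'b4': 60, 'w': -28}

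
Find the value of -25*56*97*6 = -814800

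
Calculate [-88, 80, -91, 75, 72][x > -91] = keep x where x > -91: -88✓, 80✓, -91✗, 75✓, 72✓
= [-88, 80, 75, 72]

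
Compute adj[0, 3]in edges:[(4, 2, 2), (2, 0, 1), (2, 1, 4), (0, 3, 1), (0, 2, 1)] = 1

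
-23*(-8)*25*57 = 262200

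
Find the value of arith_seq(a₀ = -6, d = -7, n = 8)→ a_0 = -6 + 0*-7 = -6
a_1 = -6 + 1*-7 = -13
a_2 = -6 + 2*-7 = -20
...
= [-6, -13, -20, -27, -34, -41, -48, -55]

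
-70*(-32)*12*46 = 1236480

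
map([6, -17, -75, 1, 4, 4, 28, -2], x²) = (6)²=36, (-17)²=289, (-75)²=5625, (1)²=1, (4)²=16, (4)²=16, (28)²=784, (-2)²=4
= [36, 289, 5625, 1, 16, 16, 784, 4]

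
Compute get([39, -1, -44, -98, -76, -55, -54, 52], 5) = -55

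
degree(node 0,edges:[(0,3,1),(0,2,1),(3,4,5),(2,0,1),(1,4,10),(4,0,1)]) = 4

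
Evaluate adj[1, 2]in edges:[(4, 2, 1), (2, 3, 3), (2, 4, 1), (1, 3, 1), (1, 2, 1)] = 1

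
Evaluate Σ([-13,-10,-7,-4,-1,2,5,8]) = -20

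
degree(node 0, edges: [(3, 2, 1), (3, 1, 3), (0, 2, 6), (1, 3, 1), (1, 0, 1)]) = incident: (0,2), (1,0)
= 2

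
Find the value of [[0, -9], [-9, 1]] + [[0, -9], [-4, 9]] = [[0, -18], [-13, 10]]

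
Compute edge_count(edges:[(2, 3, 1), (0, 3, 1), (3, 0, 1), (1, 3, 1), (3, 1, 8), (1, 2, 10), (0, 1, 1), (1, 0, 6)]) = 8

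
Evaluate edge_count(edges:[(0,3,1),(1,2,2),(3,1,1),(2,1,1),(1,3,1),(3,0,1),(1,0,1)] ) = 7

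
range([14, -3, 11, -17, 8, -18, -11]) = 32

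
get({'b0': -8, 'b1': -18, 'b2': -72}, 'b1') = -18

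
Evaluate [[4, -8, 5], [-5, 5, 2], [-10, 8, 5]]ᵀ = [[4, -5, -10], [-8, 5, 8], [5, 2, 5]]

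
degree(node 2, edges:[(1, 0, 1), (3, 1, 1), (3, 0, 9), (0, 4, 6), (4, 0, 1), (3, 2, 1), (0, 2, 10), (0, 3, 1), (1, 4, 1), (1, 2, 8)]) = 3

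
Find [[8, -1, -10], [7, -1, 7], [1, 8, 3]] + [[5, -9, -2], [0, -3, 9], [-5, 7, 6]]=[[13, -10, -12], [7, -4, 16], [-4, 15, 9]]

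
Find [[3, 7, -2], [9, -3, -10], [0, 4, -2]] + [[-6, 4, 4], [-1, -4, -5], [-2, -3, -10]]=[[-3, 11, 2], [8, -7, -15], [-2, 1, -12]]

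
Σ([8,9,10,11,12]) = 50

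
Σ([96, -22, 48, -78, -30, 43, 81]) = 96 + (-22) + 48 + (-78) + (-30) + 43 + 81
= 138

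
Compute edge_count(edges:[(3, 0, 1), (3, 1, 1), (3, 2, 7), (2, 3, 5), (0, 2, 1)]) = 5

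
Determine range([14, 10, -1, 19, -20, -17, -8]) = 39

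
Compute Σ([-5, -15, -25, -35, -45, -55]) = -180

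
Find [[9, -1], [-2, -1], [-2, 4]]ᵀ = [[9, -2, -2], [-1, -1, 4]]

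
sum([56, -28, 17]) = 56 + (-28) + 17
= 45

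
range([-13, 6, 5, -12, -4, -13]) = 19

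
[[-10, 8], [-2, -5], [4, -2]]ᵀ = [[-10, -2, 4], [8, -5, -2]]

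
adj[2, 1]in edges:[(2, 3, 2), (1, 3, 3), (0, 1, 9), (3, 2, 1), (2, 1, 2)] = 2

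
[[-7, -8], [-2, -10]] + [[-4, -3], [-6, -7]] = [[-11, -11], [-8, -17]]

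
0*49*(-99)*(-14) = 0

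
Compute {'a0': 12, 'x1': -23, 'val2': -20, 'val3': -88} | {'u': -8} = {'a0': 12, 'x1': -23, 'val2': -20, 'val3': -88, 'u': -8}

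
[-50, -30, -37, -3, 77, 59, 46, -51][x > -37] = keep x where x > -37: -50✗, -30✓, -37✗, -3✓, 77✓, 59✓, 46✓, -51✗
= [-30, -3, 77, 59, 46]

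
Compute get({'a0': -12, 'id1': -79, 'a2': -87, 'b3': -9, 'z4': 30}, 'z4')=30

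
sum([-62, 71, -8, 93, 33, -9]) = (-62) + 71 + (-8) + 93 + 33 + (-9)
= 118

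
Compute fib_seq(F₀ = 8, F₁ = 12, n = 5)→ [8, 12, 20, 32, 52]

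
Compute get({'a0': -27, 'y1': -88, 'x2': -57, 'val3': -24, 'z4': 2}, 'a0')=-27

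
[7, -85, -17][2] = -17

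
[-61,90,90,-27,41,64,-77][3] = -27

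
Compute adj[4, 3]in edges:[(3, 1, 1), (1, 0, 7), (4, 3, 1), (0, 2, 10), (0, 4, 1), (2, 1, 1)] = 1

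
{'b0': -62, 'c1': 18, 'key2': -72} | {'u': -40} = {'b0': -62, 'c1': 18, 'key2': -72, 'u': -40}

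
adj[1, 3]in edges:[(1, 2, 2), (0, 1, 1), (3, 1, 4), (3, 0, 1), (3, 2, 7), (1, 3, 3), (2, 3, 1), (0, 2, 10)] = 3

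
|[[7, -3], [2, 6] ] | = 48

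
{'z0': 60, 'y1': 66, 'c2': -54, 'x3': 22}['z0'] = 60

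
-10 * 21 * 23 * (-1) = 4830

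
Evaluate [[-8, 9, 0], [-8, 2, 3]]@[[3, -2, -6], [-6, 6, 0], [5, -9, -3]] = C[0][0] = (-8)*(3) + (9)*(-6) + (0)*(5) = -78
C[0][1] = (-8)*(-2) + (9)*(6) + (0)*(-9) = 70
C[0][2] = (-8)*(-6) + (9)*(0) + (0)*(-3) = 48
C[1][0] = (-8)*(3) + (2)*(-6) + (3)*(5) = -21
C[1][1] = (-8)*(-2) + (2)*(6) + (3)*(-9) = 1
C[1][2] = (-8)*(-6) + (2)*(0) + (3)*(-3) = 39
= [[-78, 70, 48], [-21, 1, 39]]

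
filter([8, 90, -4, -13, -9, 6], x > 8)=keep x where x > 8: 8✗, 90✓, -4✗, -13✗, -9✗, 6✗
= [90]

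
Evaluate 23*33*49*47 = 1747977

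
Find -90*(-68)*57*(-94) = -32790960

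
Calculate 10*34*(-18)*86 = -526320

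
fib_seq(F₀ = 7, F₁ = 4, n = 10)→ [7, 4, 11, 15, 26, 41, 67, 108, 175, 283]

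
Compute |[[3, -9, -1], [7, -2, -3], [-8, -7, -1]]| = (1)*(3)*det([[-2, -3], [-7, -1]]) + (-1)*(-9)*det([[7, -3], [-8, -1]]) + (1)*(-1)*det([[7, -2], [-8, -7]])
= -57 + -279 + 65
= -271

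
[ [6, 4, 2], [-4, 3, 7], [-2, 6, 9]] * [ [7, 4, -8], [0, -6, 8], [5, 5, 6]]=C[0][0] = (6)*(7) + (4)*(0) + (2)*(5) = 52
C[0][1] = (6)*(4) + (4)*(-6) + (2)*(5) = 10
C[0][2] = (6)*(-8) + (4)*(8) + (2)*(6) = -4
C[1][0] = (-4)*(7) + (3)*(0) + (7)*(5) = 7
C[1][1] = (-4)*(4) + (3)*(-6) + (7)*(5) = 1
C[1][2] = (-4)*(-8) + (3)*(8) + (7)*(6) = 98
... (3 more cells)
= [[52, 10, -4], [7, 1, 98], [31, 1, 118]]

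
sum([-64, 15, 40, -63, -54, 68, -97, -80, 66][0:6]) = slice → [-64, 15, 40, -63, -54, 68]
(-64) + 15 + 40 + (-63) + (-54) + 68
= -58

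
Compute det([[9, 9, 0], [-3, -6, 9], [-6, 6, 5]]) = -1107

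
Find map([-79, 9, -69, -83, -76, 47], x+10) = -79+10=-69, 9+10=19, -69+10=-59, -83+10=-73, -76+10=-66, 47+10=57
= [-69, 19, -59, -73, -66, 57]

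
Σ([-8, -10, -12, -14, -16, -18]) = -78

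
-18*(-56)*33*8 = 266112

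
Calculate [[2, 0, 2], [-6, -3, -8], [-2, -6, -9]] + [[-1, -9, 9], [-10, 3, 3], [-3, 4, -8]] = [[1, -9, 11], [-16, 0, -5], [-5, -2, -17]]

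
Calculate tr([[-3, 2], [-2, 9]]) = 6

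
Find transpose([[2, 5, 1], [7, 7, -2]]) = [[2, 7], [5, 7], [1, -2]]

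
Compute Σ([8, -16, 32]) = 8 + -16 + 32
= 24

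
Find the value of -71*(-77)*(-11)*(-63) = 3788631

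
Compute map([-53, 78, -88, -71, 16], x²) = (-53)²=2809, (78)²=6084, (-88)²=7744, (-71)²=5041, (16)²=256
= [2809, 6084, 7744, 5041, 256]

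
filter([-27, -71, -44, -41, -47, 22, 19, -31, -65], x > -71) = keep x where x > -71: -27✓, -71✗, -44✓, -41✓, -47✓, 22✓, 19✓, -31✓, -65✓
= [-27, -44, -41, -47, 22, 19, -31, -65]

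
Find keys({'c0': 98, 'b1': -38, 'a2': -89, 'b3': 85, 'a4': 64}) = ['c0', 'b1', 'a2', 'b3', 'a4']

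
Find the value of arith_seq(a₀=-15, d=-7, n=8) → [-15, -22, -29, -36, -43, -50, -57, -64]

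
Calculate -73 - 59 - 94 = -226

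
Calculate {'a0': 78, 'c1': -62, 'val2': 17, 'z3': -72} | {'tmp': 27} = {'a0': 78, 'c1': -62, 'val2': 17, 'z3': -72, 'tmp': 27}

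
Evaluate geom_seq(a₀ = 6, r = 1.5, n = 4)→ [6.0, 9.0, 13.5, 20.25]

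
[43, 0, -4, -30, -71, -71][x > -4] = [43, 0]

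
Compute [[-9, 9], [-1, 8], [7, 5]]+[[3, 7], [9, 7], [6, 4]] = [[-6, 16], [8, 15], [13, 9]]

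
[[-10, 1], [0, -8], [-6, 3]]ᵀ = [[-10, 0, -6], [1, -8, 3]]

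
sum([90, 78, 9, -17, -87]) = 73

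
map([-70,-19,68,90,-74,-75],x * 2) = [-140, -38, 136, 180, -148, -150]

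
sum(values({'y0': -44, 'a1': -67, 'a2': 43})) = (-44) + (-67) + 43
= -68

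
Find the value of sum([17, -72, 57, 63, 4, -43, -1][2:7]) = slice → [57, 63, 4, -43, -1]
57 + 63 + 4 + (-43) + (-1)
= 80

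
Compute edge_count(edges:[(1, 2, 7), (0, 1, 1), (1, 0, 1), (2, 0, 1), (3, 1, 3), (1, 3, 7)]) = 6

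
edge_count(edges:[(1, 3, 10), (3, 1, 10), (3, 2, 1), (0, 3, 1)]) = 4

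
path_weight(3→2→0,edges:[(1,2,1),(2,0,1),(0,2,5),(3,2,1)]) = w(3→2)=1 + w(2→0)=1
= 2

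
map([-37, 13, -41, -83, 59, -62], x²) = [1369, 169, 1681, 6889, 3481, 3844]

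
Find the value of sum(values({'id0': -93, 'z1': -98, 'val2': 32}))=(-93) + (-98) + 32
= -159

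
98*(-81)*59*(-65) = 30442230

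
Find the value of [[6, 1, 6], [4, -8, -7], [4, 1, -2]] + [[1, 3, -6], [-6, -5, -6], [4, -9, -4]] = [[7, 4, 0], [-2, -13, -13], [8, -8, -6]]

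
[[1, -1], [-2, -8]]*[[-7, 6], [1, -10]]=[[-8, 16], [6, 68]]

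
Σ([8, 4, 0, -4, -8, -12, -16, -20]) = 8 + 4 + 0 + (-4) + (-8) + (-12) + (-16) + (-20)
= -48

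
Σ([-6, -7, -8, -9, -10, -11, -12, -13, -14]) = -90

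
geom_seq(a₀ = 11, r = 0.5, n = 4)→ [11.0, 5.5, 2.75, 1.375]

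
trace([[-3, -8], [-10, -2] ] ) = -5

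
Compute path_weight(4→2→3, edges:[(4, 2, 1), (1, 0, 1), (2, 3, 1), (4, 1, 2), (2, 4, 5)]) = 2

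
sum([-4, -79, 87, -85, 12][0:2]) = slice → [-4, -79]
(-4) + (-79)
= -83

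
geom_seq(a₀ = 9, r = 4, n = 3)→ [9, 36, 144]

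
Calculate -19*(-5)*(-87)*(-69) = 570285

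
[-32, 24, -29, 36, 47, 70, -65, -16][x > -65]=[-32, 24, -29, 36, 47, 70, -16]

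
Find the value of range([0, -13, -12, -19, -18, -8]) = 19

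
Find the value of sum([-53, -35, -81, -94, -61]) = -324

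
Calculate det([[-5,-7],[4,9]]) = (-5)*(9) - (-7)*(4)
= -17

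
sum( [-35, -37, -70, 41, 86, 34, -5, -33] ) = -19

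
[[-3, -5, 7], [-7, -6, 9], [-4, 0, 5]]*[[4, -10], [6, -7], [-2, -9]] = C[0][0] = (-3)*(4) + (-5)*(6) + (7)*(-2) = -56
C[0][1] = (-3)*(-10) + (-5)*(-7) + (7)*(-9) = 2
C[1][0] = (-7)*(4) + (-6)*(6) + (9)*(-2) = -82
C[1][1] = (-7)*(-10) + (-6)*(-7) + (9)*(-9) = 31
C[2][0] = (-4)*(4) + (0)*(6) + (5)*(-2) = -26
C[2][1] = (-4)*(-10) + (0)*(-7) + (5)*(-9) = -5
= [[-56, 2], [-82, 31], [-26, -5]]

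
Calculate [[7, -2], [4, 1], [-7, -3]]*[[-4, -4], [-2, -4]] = C[0][0] = (7)*(-4) + (-2)*(-2) = -24
C[0][1] = (7)*(-4) + (-2)*(-4) = -20
C[1][0] = (4)*(-4) + (1)*(-2) = -18
C[1][1] = (4)*(-4) + (1)*(-4) = -20
C[2][0] = (-7)*(-4) + (-3)*(-2) = 34
C[2][1] = (-7)*(-4) + (-3)*(-4) = 40
= [[-24, -20], [-18, -20], [34, 40]]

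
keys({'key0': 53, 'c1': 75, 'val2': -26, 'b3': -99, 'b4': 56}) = ['key0', 'c1', 'val2', 'b3', 'b4']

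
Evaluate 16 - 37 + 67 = 46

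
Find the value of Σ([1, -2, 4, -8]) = -5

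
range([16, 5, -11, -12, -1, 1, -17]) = 33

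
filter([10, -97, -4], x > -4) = [10]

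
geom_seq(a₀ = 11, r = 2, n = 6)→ a_0 = 11*2^0 = 11
a_1 = 11*2^1 = 22
a_2 = 11*2^2 = 44
...
= [11, 22, 44, 88, 176, 352]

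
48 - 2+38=84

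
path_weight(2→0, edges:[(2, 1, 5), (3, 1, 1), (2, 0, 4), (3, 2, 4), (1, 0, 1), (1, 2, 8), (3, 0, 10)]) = 4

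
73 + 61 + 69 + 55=258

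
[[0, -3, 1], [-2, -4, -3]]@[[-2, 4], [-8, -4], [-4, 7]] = [[20, 19], [48, -13]]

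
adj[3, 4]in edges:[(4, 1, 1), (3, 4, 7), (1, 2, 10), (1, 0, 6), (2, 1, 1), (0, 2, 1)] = 7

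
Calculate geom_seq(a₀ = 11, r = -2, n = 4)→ a_0 = 11*(-2)^0 = 11
a_1 = 11*(-2)^1 = -22
a_2 = 11*(-2)^2 = 44
...
= [11, -22, 44, -88]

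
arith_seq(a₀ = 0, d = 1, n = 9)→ [0, 1, 2, 3, 4, 5, 6, 7, 8]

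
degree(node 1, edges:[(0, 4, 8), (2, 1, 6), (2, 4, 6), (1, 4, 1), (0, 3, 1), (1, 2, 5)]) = 3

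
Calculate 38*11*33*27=372438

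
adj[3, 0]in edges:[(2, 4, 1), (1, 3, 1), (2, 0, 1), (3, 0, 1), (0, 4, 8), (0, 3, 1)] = 1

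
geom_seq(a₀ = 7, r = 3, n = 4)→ [7, 21, 63, 189]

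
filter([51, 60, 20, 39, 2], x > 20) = [51, 60, 39]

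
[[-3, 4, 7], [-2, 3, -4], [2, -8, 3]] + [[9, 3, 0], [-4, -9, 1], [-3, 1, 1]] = [[6, 7, 7], [-6, -6, -3], [-1, -7, 4]]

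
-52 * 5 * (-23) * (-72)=-430560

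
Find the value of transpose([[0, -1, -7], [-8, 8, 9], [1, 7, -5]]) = [[0, -8, 1], [-1, 8, 7], [-7, 9, -5]]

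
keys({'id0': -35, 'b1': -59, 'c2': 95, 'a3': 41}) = ['id0', 'b1', 'c2', 'a3']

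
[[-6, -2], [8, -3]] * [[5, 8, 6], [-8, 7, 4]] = C[0][0] = (-6)*(5) + (-2)*(-8) = -14
C[0][1] = (-6)*(8) + (-2)*(7) = -62
C[0][2] = (-6)*(6) + (-2)*(4) = -44
C[1][0] = (8)*(5) + (-3)*(-8) = 64
C[1][1] = (8)*(8) + (-3)*(7) = 43
C[1][2] = (8)*(6) + (-3)*(4) = 36
= [[-14, -62, -44], [64, 43, 36]]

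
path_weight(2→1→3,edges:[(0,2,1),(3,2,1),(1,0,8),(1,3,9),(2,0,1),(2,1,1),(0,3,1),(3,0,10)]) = w(2→1)=1 + w(1→3)=9
= 10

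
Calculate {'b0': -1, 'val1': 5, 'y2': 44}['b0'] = -1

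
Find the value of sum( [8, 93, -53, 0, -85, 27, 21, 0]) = 8 + 93 + (-53) + 0 + (-85) + 27 + 21 + 0
= 11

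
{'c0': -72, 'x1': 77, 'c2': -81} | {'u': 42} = {'c0': -72, 'x1': 77, 'c2': -81, 'u': 42}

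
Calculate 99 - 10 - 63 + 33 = 59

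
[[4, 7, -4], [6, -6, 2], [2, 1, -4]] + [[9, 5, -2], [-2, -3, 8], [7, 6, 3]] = [[13, 12, -6], [4, -9, 10], [9, 7, -1]]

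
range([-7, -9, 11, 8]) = 20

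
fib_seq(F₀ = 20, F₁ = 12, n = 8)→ F_2 = F_1 + F_0 = 32
F_3 = F_2 + F_1 = 44
F_4 = F_3 + F_2 = 76
...
= [20, 12, 32, 44, 76, 120, 196, 316]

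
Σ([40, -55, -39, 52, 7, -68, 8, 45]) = 40 + (-55) + (-39) + 52 + 7 + (-68) + 8 + 45
= -10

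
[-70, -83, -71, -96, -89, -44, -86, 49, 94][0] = -70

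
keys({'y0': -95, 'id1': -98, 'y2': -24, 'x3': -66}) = ['y0', 'id1', 'y2', 'x3']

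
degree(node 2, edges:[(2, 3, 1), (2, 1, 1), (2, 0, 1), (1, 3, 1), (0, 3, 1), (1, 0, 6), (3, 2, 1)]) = 4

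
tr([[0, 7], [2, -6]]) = diagonal: 0 + (-6)
= -6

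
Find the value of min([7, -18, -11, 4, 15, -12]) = -18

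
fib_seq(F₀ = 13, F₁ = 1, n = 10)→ [13, 1, 14, 15, 29, 44, 73, 117, 190, 307]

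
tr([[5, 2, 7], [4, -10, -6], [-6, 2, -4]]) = -9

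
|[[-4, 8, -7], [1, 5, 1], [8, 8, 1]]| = 292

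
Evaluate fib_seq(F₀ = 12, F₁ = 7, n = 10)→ F_2 = F_1 + F_0 = 19
F_3 = F_2 + F_1 = 26
F_4 = F_3 + F_2 = 45
...
= [12, 7, 19, 26, 45, 71, 116, 187, 303, 490]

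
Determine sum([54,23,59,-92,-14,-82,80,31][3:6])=slice → [-92, -14, -82]
(-92) + (-14) + (-82)
= -188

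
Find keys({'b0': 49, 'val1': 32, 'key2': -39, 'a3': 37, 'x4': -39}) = ['b0', 'val1', 'key2', 'a3', 'x4']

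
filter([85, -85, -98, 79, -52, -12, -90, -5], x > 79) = [85]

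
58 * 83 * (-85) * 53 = -21687070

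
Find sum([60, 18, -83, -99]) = -104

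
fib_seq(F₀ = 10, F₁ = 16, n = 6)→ [10, 16, 26, 42, 68, 110]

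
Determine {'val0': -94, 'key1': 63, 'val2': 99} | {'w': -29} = {'val0': -94, 'key1': 63, 'val2': 99, 'w': -29}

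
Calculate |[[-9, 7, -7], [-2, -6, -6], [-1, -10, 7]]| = (1)*(-9)*det([[-6, -6], [-10, 7]]) + (-1)*(7)*det([[-2, -6], [-1, 7]]) + (1)*(-7)*det([[-2, -6], [-1, -10]])
= 918 + 140 + -98
= 960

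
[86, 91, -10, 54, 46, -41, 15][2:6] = [-10, 54, 46, -41]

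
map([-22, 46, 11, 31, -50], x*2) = [-44, 92, 22, 62, -100]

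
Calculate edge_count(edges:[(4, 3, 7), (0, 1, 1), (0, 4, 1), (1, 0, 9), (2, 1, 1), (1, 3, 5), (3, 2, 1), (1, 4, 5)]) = 8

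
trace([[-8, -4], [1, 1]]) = -7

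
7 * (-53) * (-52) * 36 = 694512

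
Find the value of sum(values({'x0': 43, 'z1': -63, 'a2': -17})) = 43 + (-63) + (-17)
= -37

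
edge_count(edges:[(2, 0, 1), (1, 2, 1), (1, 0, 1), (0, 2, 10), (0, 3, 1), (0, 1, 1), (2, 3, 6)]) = 7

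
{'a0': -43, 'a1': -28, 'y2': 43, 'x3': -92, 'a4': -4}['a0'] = -43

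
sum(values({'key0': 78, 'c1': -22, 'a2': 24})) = 80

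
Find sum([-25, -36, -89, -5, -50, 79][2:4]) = slice → [-89, -5]
(-89) + (-5)
= -94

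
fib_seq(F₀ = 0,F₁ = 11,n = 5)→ [0, 11, 11, 22, 33]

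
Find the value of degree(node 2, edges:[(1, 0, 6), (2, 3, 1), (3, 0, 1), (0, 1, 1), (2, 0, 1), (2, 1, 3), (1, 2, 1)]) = 4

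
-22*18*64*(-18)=456192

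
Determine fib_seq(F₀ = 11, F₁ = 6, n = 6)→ [11, 6, 17, 23, 40, 63]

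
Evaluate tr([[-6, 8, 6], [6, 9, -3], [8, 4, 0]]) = diagonal: (-6) + 9 + 0
= 3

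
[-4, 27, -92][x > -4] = [27]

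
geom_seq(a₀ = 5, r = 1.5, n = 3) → [5.0, 7.5, 11.25]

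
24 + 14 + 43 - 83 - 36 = -38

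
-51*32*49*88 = -7037184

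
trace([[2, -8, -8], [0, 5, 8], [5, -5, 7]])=diagonal: 2 + 5 + 7
= 14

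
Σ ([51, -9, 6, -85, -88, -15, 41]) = -99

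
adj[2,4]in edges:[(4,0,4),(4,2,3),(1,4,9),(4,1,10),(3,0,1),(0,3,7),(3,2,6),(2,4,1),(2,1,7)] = 1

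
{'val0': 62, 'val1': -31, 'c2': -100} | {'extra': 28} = {'val0': 62, 'val1': -31, 'c2': -100, 'extra': 28}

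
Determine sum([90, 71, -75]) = 86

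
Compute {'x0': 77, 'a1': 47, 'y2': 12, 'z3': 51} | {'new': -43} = {'x0': 77, 'a1': 47, 'y2': 12, 'z3': 51, 'new': -43}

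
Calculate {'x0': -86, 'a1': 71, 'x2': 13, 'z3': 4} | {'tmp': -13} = {'x0': -86, 'a1': 71, 'x2': 13, 'z3': 4, 'tmp': -13}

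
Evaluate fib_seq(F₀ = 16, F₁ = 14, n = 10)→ [16, 14, 30, 44, 74, 118, 192, 310, 502, 812]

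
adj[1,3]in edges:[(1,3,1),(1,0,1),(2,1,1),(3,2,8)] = 1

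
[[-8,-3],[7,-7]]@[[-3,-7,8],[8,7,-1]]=[[0, 35, -61], [-77, -98, 63]]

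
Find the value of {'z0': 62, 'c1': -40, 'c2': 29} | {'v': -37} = {'z0': 62, 'c1': -40, 'c2': 29, 'v': -37}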